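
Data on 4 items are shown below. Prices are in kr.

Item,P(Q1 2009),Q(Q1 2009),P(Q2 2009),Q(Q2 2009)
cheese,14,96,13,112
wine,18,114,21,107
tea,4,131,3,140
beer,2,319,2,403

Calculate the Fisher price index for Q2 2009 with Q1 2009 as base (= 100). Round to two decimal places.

101.97

Laspeyres component (base-period weights):
ΣP(Q2 2009)Q(Q1 2009) = 13×96 + 21×114 + 3×131 + 2×319 = 1248 + 2394 + 393 + 638 = 4673
ΣP(Q1 2009)Q(Q1 2009) = 14×96 + 18×114 + 4×131 + 2×319 = 1344 + 2052 + 524 + 638 = 4558
L = 4673 / 4558 × 100 = 102.5230
Paasche component (current-period weights):
ΣP(Q2 2009)Q(Q2 2009) = 13×112 + 21×107 + 3×140 + 2×403 = 1456 + 2247 + 420 + 806 = 4929
ΣP(Q1 2009)Q(Q2 2009) = 14×112 + 18×107 + 4×140 + 2×403 = 1568 + 1926 + 560 + 806 = 4860
P = 4929 / 4860 × 100 = 101.4198
Fisher = √(L × P) = √(102.5230 × 101.4198) = 101.9699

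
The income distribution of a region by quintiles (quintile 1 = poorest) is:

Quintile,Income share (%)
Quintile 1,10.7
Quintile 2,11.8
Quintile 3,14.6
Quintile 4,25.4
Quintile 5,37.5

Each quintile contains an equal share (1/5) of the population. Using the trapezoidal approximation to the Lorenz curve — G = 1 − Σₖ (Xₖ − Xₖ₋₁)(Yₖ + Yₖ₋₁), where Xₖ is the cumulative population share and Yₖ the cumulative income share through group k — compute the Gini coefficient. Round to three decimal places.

0.269

Cumulative income shares Yₖ: 0.1070, 0.2250, 0.3710, 0.6250, 1.0000
Σ (Xₖ−Xₖ₋₁)(Yₖ+Yₖ₋₁) = (1/5)(0.1070+0.0000) + (1/5)(0.2250+0.1070) + (1/5)(0.3710+0.2250) + (1/5)(0.6250+0.3710) + (1/5)(1.0000+0.6250)
  = 0.0214 + 0.0664 + 0.1192 + 0.1992 + 0.3250 = 0.7312
G = 1 − 0.7312 = 0.2688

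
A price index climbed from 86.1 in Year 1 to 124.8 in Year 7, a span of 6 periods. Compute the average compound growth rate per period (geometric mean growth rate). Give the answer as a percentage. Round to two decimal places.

6.38%

Growth factor = (124.8/86.1)^(1/6) = (1.449477)^(1/6) = 1.063821
Growth rate = 1.063821 − 1 = 0.063821 = 6.3821%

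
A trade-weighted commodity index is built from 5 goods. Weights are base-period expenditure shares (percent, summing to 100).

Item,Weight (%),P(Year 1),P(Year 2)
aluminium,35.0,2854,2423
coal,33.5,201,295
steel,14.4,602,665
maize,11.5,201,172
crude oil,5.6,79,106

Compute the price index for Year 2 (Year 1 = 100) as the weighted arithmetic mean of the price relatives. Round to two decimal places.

112.14

aluminium: 35.0 × (2423/2854) = 35.0 × 0.848984 = 29.7144
coal: 33.5 × (295/201) = 33.5 × 1.467662 = 49.1667
steel: 14.4 × (665/602) = 14.4 × 1.104651 = 15.9070
maize: 11.5 × (172/201) = 11.5 × 0.855721 = 9.8408
crude oil: 5.6 × (106/79) = 5.6 × 1.341772 = 7.5139
Index = Σ wᵢ·(p₁ᵢ/p₀ᵢ) = 29.7144 + 49.1667 + 15.9070 + 9.8408 + 7.5139 = 112.1428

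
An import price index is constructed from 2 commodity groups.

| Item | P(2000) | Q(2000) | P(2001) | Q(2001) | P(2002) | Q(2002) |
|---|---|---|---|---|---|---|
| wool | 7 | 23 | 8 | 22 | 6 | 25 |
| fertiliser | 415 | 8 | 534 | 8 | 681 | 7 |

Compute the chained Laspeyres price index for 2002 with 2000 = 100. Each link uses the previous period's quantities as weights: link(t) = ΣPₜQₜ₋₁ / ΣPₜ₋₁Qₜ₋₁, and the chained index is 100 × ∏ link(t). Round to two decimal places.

160.59

Link 2000→2001:
ΣP(2001)Q(2000) = 8×23 + 534×8 = 184 + 4272 = 4456
ΣP(2000)Q(2000) = 7×23 + 415×8 = 161 + 3320 = 3481
link = 4456/3481 = 1.280092
Link 2001→2002:
ΣP(2002)Q(2001) = 6×22 + 681×8 = 132 + 5448 = 5580
ΣP(2001)Q(2001) = 8×22 + 534×8 = 176 + 4272 = 4448
link = 5580/4448 = 1.254496
Chained index = 100 × 1.280092 × 1.254496 = 160.5871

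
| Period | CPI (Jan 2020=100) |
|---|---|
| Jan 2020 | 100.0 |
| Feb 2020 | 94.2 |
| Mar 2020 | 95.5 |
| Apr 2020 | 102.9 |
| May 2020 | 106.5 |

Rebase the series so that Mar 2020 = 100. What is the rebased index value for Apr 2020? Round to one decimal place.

107.7

Rebased(Apr 2020) = 102.9 / 95.5 × 100 = 107.7487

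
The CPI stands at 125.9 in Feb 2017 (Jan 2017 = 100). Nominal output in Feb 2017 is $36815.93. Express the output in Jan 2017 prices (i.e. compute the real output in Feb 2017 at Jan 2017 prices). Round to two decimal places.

Real = Nominal ÷ (Index/100) = 36815.93 ÷ (125.9/100)
     = 36815.93 ÷ 1.259 = 29242.2002

29242.20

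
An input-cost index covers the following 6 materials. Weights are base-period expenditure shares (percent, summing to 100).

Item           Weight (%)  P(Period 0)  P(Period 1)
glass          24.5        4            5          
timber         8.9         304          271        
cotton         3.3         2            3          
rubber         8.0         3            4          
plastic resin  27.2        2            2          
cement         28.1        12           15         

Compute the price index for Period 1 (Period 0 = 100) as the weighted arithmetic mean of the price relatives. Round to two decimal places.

glass: 24.5 × (5/4) = 24.5 × 1.250000 = 30.6250
timber: 8.9 × (271/304) = 8.9 × 0.891447 = 7.9339
cotton: 3.3 × (3/2) = 3.3 × 1.500000 = 4.9500
rubber: 8.0 × (4/3) = 8.0 × 1.333333 = 10.6667
plastic resin: 27.2 × (2/2) = 27.2 × 1.000000 = 27.2000
cement: 28.1 × (15/12) = 28.1 × 1.250000 = 35.1250
Index = Σ wᵢ·(p₁ᵢ/p₀ᵢ) = 30.6250 + 7.9339 + 4.9500 + 10.6667 + 27.2000 + 35.1250 = 116.5005

116.50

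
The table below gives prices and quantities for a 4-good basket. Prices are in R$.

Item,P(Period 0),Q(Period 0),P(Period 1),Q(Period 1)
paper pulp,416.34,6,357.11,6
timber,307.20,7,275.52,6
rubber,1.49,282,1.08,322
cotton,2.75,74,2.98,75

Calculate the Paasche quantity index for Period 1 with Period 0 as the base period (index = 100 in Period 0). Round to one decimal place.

95.0

Paasche quantity index uses current-period prices as weights.
ΣP(Period 1)·Q(Period 1) = 357.11×6 + 275.52×6 + 1.08×322 + 2.98×75 = 2142.66 + 1653.12 + 347.76 + 223.5 = 4367.04
ΣP(Period 1)·Q(Period 0) = 357.11×6 + 275.52×7 + 1.08×282 + 2.98×74 = 2142.66 + 1928.64 + 304.56 + 220.52 = 4596.38
Index = 4367.04 / 4596.38 × 100 = 95.0104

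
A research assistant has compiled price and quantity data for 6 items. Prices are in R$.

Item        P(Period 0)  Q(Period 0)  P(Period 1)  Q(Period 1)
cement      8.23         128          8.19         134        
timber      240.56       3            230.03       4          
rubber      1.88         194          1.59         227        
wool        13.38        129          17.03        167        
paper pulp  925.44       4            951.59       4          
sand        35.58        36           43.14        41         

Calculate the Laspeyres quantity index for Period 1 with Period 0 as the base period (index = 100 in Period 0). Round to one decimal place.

111.7

Laspeyres quantity index uses base-period prices as weights.
ΣP(Period 0)·Q(Period 1) = 8.23×134 + 240.56×4 + 1.88×227 + 13.38×167 + 925.44×4 + 35.58×41 = 1102.82 + 962.24 + 426.76 + 2234.46 + 3701.76 + 1458.78 = 9886.82
ΣP(Period 0)·Q(Period 0) = 8.23×128 + 240.56×3 + 1.88×194 + 13.38×129 + 925.44×4 + 35.58×36 = 1053.44 + 721.68 + 364.72 + 1726.02 + 3701.76 + 1280.88 = 8848.5
Index = 9886.82 / 8848.5 × 100 = 111.7344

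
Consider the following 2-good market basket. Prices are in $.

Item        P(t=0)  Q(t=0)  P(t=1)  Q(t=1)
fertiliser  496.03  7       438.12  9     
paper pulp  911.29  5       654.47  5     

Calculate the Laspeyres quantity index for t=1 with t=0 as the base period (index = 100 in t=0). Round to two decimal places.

112.36

Laspeyres quantity index uses base-period prices as weights.
ΣP(t=0)·Q(t=1) = 496.03×9 + 911.29×5 = 4464.27 + 4556.45 = 9020.72
ΣP(t=0)·Q(t=0) = 496.03×7 + 911.29×5 = 3472.21 + 4556.45 = 8028.66
Index = 9020.72 / 8028.66 × 100 = 112.3565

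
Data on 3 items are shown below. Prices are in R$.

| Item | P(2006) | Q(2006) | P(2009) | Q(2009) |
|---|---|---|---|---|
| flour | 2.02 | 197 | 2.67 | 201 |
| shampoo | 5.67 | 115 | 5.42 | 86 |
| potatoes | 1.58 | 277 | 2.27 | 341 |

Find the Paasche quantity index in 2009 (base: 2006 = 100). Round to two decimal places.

99.93

Paasche quantity index uses current-period prices as weights.
ΣP(2009)·Q(2009) = 2.67×201 + 5.42×86 + 2.27×341 = 536.67 + 466.12 + 774.07 = 1776.86
ΣP(2009)·Q(2006) = 2.67×197 + 5.42×115 + 2.27×277 = 525.99 + 623.3 + 628.79 = 1778.08
Index = 1776.86 / 1778.08 × 100 = 99.9314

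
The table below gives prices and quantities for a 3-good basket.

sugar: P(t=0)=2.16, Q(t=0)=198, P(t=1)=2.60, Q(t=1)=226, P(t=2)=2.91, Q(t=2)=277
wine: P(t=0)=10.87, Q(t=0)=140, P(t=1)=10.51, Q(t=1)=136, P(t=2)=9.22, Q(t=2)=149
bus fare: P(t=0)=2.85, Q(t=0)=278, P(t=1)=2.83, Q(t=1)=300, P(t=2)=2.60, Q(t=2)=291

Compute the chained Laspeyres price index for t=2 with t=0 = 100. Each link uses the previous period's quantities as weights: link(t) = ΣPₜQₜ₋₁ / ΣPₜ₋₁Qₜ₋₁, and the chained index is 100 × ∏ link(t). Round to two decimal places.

94.98

Link t=0→t=1:
ΣP(t=1)Q(t=0) = 2.60×198 + 10.51×140 + 2.83×278 = 514.8 + 1471.4 + 786.74 = 2772.94
ΣP(t=0)Q(t=0) = 2.16×198 + 10.87×140 + 2.85×278 = 427.68 + 1521.8 + 792.3 = 2741.78
link = 2772.94/2741.78 = 1.011365
Link t=1→t=2:
ΣP(t=2)Q(t=1) = 2.91×226 + 9.22×136 + 2.60×300 = 657.66 + 1253.92 + 780 = 2691.58
ΣP(t=1)Q(t=1) = 2.60×226 + 10.51×136 + 2.83×300 = 587.6 + 1429.36 + 849 = 2865.96
link = 2691.58/2865.96 = 0.939155
Chained index = 100 × 1.011365 × 0.939155 = 94.9828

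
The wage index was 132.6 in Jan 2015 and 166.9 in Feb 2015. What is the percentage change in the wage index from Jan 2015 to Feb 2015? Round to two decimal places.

Change = (166.9 − 132.6) / 132.6 × 100
       = 34.3 / 132.6 × 100 = 25.8673%

25.87%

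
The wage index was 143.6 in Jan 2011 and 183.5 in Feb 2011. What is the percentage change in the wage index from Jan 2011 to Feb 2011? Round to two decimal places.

Change = (183.5 − 143.6) / 143.6 × 100
       = 39.9 / 143.6 × 100 = 27.7855%

27.79%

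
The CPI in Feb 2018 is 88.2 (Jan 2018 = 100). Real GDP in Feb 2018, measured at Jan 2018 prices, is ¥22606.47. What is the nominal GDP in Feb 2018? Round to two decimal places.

19938.91

Nominal = Real × (Index/100) = 22606.47 × (88.2/100)
        = 22606.47 × 0.882 = 19938.9065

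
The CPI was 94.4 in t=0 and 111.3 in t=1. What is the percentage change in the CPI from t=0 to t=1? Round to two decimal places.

Change = (111.3 − 94.4) / 94.4 × 100
       = 16.9 / 94.4 × 100 = 17.9025%

17.90%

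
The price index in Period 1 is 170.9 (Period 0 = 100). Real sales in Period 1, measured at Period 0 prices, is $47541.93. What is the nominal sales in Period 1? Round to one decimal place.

Nominal = Real × (Index/100) = 47541.93 × (170.9/100)
        = 47541.93 × 1.709 = 81249.1584

81249.2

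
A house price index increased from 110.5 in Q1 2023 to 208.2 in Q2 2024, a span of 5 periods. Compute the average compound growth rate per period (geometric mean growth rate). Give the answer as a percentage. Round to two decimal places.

13.51%

Growth factor = (208.2/110.5)^(1/5) = (1.884163)^(1/5) = 1.135073
Growth rate = 1.135073 − 1 = 0.135073 = 13.5073%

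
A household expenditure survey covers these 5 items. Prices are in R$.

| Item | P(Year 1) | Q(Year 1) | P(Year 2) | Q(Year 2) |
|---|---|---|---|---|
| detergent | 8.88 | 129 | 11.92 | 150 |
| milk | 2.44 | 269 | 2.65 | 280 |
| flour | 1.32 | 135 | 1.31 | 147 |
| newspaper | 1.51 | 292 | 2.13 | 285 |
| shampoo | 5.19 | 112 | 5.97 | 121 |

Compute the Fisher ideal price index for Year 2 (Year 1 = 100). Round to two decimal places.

123.92

Laspeyres component (base-period weights):
ΣP(Year 2)Q(Year 1) = 11.92×129 + 2.65×269 + 1.31×135 + 2.13×292 + 5.97×112 = 1537.68 + 712.85 + 176.85 + 621.96 + 668.64 = 3717.98
ΣP(Year 1)Q(Year 1) = 8.88×129 + 2.44×269 + 1.32×135 + 1.51×292 + 5.19×112 = 1145.52 + 656.36 + 178.2 + 440.92 + 581.28 = 3002.28
L = 3717.98 / 3002.28 × 100 = 123.8385
Paasche component (current-period weights):
ΣP(Year 2)Q(Year 2) = 11.92×150 + 2.65×280 + 1.31×147 + 2.13×285 + 5.97×121 = 1788 + 742 + 192.57 + 607.05 + 722.37 = 4051.99
ΣP(Year 1)Q(Year 2) = 8.88×150 + 2.44×280 + 1.32×147 + 1.51×285 + 5.19×121 = 1332 + 683.2 + 194.04 + 430.35 + 627.99 = 3267.58
P = 4051.99 / 3267.58 × 100 = 124.0058
Fisher = √(L × P) = √(123.8385 × 124.0058) = 123.9222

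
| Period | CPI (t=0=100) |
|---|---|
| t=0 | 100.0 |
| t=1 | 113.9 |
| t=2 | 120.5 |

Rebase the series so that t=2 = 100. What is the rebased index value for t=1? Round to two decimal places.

94.52

Rebased(t=1) = 113.9 / 120.5 × 100 = 94.5228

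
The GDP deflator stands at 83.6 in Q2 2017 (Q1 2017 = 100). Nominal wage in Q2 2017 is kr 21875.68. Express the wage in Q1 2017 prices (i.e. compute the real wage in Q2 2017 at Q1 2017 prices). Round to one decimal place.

26167.1

Real = Nominal ÷ (Index/100) = 21875.68 ÷ (83.6/100)
     = 21875.68 ÷ 0.836 = 26167.0813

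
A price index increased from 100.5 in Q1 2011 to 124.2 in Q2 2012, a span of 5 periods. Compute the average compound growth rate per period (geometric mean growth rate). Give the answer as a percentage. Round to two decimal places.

4.33%

Growth factor = (124.2/100.5)^(1/5) = (1.235821)^(1/5) = 1.043257
Growth rate = 1.043257 − 1 = 0.043257 = 4.3257%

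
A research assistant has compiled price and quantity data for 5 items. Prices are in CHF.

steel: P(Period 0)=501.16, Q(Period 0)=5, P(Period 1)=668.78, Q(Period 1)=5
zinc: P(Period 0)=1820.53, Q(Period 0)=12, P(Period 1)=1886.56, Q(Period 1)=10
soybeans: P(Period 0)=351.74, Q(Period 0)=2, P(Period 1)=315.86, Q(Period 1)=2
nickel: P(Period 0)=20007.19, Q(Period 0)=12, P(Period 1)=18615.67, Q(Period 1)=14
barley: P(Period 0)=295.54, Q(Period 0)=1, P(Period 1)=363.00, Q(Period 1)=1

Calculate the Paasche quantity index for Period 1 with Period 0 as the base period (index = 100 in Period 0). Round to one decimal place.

Paasche quantity index uses current-period prices as weights.
ΣP(Period 1)·Q(Period 1) = 668.78×5 + 1886.56×10 + 315.86×2 + 18615.67×14 + 363.00×1 = 3343.9 + 18865.6 + 631.72 + 260619.38 + 363 = 283823.6
ΣP(Period 1)·Q(Period 0) = 668.78×5 + 1886.56×12 + 315.86×2 + 18615.67×12 + 363.00×1 = 3343.9 + 22638.72 + 631.72 + 223388.04 + 363 = 250365.38
Index = 283823.6 / 250365.38 × 100 = 113.3638

113.4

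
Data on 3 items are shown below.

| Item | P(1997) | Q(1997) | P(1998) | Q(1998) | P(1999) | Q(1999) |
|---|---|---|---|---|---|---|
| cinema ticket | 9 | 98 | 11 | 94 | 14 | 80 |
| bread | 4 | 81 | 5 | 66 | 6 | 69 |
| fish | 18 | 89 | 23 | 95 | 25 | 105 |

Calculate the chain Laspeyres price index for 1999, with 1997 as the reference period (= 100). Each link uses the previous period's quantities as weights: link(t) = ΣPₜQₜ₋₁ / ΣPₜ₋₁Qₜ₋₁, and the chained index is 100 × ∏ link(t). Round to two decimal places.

144.77

Link 1997→1998:
ΣP(1998)Q(1997) = 11×98 + 5×81 + 23×89 = 1078 + 405 + 2047 = 3530
ΣP(1997)Q(1997) = 9×98 + 4×81 + 18×89 = 882 + 324 + 1602 = 2808
link = 3530/2808 = 1.257123
Link 1998→1999:
ΣP(1999)Q(1998) = 14×94 + 6×66 + 25×95 = 1316 + 396 + 2375 = 4087
ΣP(1998)Q(1998) = 11×94 + 5×66 + 23×95 = 1034 + 330 + 2185 = 3549
link = 4087/3549 = 1.151592
Chained index = 100 × 1.257123 × 1.151592 = 144.7692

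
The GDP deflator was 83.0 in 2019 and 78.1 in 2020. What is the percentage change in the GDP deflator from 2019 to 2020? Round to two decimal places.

Change = (78.1 − 83.0) / 83.0 × 100
       = -4.9 / 83.0 × 100 = -5.9036%

-5.90%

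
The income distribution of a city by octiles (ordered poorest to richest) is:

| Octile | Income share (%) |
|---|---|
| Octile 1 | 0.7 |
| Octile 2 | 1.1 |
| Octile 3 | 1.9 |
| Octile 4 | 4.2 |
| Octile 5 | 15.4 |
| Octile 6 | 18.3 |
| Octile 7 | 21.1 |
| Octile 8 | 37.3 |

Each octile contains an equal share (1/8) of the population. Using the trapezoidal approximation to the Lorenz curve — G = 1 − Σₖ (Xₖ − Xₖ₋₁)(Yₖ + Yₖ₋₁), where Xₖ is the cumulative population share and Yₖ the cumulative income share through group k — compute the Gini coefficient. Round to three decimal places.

Cumulative income shares Yₖ: 0.0070, 0.0180, 0.0370, 0.0790, 0.2330, 0.4160, 0.6270, 1.0000
Σ (Xₖ−Xₖ₋₁)(Yₖ+Yₖ₋₁) = (1/8)(0.0070+0.0000) + (1/8)(0.0180+0.0070) + (1/8)(0.0370+0.0180) + (1/8)(0.0790+0.0370) + (1/8)(0.2330+0.0790) + (1/8)(0.4160+0.2330) + (1/8)(0.6270+0.4160) + (1/8)(1.0000+0.6270)
  = 0.0009 + 0.0031 + 0.0069 + 0.0145 + 0.0390 + 0.0811 + 0.1304 + 0.2034 = 0.4793
G = 1 − 0.4793 = 0.5208

0.521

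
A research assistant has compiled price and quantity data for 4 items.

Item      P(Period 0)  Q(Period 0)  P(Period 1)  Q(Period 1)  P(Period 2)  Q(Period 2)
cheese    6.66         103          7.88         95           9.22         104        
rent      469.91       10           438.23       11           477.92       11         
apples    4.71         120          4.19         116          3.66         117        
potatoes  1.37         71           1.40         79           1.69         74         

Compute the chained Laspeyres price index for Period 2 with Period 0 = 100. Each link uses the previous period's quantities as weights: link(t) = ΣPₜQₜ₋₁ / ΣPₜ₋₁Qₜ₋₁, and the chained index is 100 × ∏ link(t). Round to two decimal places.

Link Period 0→Period 1:
ΣP(Period 1)Q(Period 0) = 7.88×103 + 438.23×10 + 4.19×120 + 1.40×71 = 811.64 + 4382.3 + 502.8 + 99.4 = 5796.14
ΣP(Period 0)Q(Period 0) = 6.66×103 + 469.91×10 + 4.71×120 + 1.37×71 = 685.98 + 4699.1 + 565.2 + 97.27 = 6047.55
link = 5796.14/6047.55 = 0.958428
Link Period 1→Period 2:
ΣP(Period 2)Q(Period 1) = 9.22×95 + 477.92×11 + 3.66×116 + 1.69×79 = 875.9 + 5257.12 + 424.56 + 133.51 = 6691.09
ΣP(Period 1)Q(Period 1) = 7.88×95 + 438.23×11 + 4.19×116 + 1.40×79 = 748.6 + 4820.53 + 486.04 + 110.6 = 6165.77
link = 6691.09/6165.77 = 1.085199
Chained index = 100 × 0.958428 × 1.085199 = 104.0085

104.01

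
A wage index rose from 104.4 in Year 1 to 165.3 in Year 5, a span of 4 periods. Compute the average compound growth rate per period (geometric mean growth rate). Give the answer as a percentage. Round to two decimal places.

12.17%

Growth factor = (165.3/104.4)^(1/4) = (1.583333)^(1/4) = 1.121742
Growth rate = 1.121742 − 1 = 0.121742 = 12.1742%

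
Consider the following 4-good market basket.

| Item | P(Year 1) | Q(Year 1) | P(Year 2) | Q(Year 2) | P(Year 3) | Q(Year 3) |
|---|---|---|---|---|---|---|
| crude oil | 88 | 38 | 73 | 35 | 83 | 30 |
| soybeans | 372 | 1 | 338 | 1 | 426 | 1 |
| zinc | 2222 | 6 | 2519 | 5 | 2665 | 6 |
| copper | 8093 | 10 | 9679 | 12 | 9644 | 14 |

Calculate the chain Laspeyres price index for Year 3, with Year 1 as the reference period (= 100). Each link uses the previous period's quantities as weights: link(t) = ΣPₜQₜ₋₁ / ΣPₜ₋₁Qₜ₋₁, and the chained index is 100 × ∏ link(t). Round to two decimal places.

118.06

Link Year 1→Year 2:
ΣP(Year 2)Q(Year 1) = 73×38 + 338×1 + 2519×6 + 9679×10 = 2774 + 338 + 15114 + 96790 = 115016
ΣP(Year 1)Q(Year 1) = 88×38 + 372×1 + 2222×6 + 8093×10 = 3344 + 372 + 13332 + 80930 = 97978
link = 115016/97978 = 1.173896
Link Year 2→Year 3:
ΣP(Year 3)Q(Year 2) = 83×35 + 426×1 + 2665×5 + 9644×12 = 2905 + 426 + 13325 + 115728 = 132384
ΣP(Year 2)Q(Year 2) = 73×35 + 338×1 + 2519×5 + 9679×12 = 2555 + 338 + 12595 + 116148 = 131636
link = 132384/131636 = 1.005682
Chained index = 100 × 1.173896 × 1.005682 = 118.0567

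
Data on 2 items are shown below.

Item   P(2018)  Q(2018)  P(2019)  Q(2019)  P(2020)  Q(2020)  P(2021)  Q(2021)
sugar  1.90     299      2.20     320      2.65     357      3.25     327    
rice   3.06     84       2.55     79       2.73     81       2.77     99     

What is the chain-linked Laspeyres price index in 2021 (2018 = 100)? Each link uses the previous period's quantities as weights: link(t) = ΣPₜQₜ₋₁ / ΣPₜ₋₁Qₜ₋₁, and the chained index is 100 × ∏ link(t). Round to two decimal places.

147.27

Link 2018→2019:
ΣP(2019)Q(2018) = 2.20×299 + 2.55×84 = 657.8 + 214.2 = 872
ΣP(2018)Q(2018) = 1.90×299 + 3.06×84 = 568.1 + 257.04 = 825.14
link = 872/825.14 = 1.056790
Link 2019→2020:
ΣP(2020)Q(2019) = 2.65×320 + 2.73×79 = 848 + 215.67 = 1063.67
ΣP(2019)Q(2019) = 2.20×320 + 2.55×79 = 704 + 201.45 = 905.45
link = 1063.67/905.45 = 1.174742
Link 2020→2021:
ΣP(2021)Q(2020) = 3.25×357 + 2.77×81 = 1160.25 + 224.37 = 1384.62
ΣP(2020)Q(2020) = 2.65×357 + 2.73×81 = 946.05 + 221.13 = 1167.18
link = 1384.62/1167.18 = 1.186295
Chained index = 100 × 1.056790 × 1.174742 × 1.186295 = 147.2733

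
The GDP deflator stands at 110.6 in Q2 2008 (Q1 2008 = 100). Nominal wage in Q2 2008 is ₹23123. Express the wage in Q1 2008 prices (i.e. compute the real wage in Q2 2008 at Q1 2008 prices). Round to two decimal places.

20906.87

Real = Nominal ÷ (Index/100) = 23123 ÷ (110.6/100)
     = 23123 ÷ 1.106 = 20906.8716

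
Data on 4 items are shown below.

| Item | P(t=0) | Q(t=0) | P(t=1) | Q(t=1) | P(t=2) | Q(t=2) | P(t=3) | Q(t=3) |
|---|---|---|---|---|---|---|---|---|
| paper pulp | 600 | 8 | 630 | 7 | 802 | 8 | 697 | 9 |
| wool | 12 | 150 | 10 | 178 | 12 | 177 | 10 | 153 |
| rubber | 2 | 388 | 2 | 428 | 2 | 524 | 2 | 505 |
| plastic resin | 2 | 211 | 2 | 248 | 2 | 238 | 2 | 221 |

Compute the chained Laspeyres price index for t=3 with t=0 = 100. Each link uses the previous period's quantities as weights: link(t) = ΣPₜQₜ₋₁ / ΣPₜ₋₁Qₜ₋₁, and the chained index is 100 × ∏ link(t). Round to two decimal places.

105.55

Link t=0→t=1:
ΣP(t=1)Q(t=0) = 630×8 + 10×150 + 2×388 + 2×211 = 5040 + 1500 + 776 + 422 = 7738
ΣP(t=0)Q(t=0) = 600×8 + 12×150 + 2×388 + 2×211 = 4800 + 1800 + 776 + 422 = 7798
link = 7738/7798 = 0.992306
Link t=1→t=2:
ΣP(t=2)Q(t=1) = 802×7 + 12×178 + 2×428 + 2×248 = 5614 + 2136 + 856 + 496 = 9102
ΣP(t=1)Q(t=1) = 630×7 + 10×178 + 2×428 + 2×248 = 4410 + 1780 + 856 + 496 = 7542
link = 9102/7542 = 1.206842
Link t=2→t=3:
ΣP(t=3)Q(t=2) = 697×8 + 10×177 + 2×524 + 2×238 = 5576 + 1770 + 1048 + 476 = 8870
ΣP(t=2)Q(t=2) = 802×8 + 12×177 + 2×524 + 2×238 = 6416 + 2124 + 1048 + 476 = 10064
link = 8870/10064 = 0.881359
Chained index = 100 × 0.992306 × 1.206842 × 0.881359 = 105.5477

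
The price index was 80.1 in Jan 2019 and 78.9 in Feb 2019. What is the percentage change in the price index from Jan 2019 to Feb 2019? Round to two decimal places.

-1.50%

Change = (78.9 − 80.1) / 80.1 × 100
       = -1.2 / 80.1 × 100 = -1.4981%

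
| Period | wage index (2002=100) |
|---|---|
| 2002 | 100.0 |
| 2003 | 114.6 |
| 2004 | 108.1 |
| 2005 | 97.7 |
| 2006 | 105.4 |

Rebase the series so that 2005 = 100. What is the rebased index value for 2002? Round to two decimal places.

Rebased(2002) = 100.0 / 97.7 × 100 = 102.3541

102.35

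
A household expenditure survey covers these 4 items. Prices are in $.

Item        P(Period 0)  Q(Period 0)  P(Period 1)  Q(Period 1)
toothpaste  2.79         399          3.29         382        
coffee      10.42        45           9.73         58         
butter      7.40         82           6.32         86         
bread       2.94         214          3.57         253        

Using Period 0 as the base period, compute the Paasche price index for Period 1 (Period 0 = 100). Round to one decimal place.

107.1

Paasche price index uses current-period quantities as weights.
ΣP(Period 1)·Q(Period 1) = 3.29×382 + 9.73×58 + 6.32×86 + 3.57×253 = 1256.78 + 564.34 + 543.52 + 903.21 = 3267.85
ΣP(Period 0)·Q(Period 1) = 2.79×382 + 10.42×58 + 7.40×86 + 2.94×253 = 1065.78 + 604.36 + 636.4 + 743.82 = 3050.36
Index = 3267.85 / 3050.36 × 100 = 107.1300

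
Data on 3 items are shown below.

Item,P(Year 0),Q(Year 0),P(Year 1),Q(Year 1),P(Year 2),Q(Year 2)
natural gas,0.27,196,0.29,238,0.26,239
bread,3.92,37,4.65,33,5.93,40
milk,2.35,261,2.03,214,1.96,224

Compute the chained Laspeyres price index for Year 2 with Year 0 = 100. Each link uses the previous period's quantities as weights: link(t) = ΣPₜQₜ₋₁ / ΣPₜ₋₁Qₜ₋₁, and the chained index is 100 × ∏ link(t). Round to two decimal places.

96.38

Link Year 0→Year 1:
ΣP(Year 1)Q(Year 0) = 0.29×196 + 4.65×37 + 2.03×261 = 56.84 + 172.05 + 529.83 = 758.72
ΣP(Year 0)Q(Year 0) = 0.27×196 + 3.92×37 + 2.35×261 = 52.92 + 145.04 + 613.35 = 811.31
link = 758.72/811.31 = 0.935179
Link Year 1→Year 2:
ΣP(Year 2)Q(Year 1) = 0.26×238 + 5.93×33 + 1.96×214 = 61.88 + 195.69 + 419.44 = 677.01
ΣP(Year 1)Q(Year 1) = 0.29×238 + 4.65×33 + 2.03×214 = 69.02 + 153.45 + 434.42 = 656.89
link = 677.01/656.89 = 1.030629
Chained index = 100 × 0.935179 × 1.030629 = 96.3823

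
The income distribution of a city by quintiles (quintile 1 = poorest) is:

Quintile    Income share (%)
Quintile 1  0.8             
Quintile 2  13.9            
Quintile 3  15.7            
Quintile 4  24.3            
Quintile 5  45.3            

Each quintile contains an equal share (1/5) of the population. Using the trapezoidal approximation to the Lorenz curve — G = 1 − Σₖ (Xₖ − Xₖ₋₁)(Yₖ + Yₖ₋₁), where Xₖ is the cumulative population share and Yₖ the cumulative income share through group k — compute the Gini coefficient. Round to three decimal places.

0.398

Cumulative income shares Yₖ: 0.0080, 0.1470, 0.3040, 0.5470, 1.0000
Σ (Xₖ−Xₖ₋₁)(Yₖ+Yₖ₋₁) = (1/5)(0.0080+0.0000) + (1/5)(0.1470+0.0080) + (1/5)(0.3040+0.1470) + (1/5)(0.5470+0.3040) + (1/5)(1.0000+0.5470)
  = 0.0016 + 0.0310 + 0.0902 + 0.1702 + 0.3094 = 0.6024
G = 1 − 0.6024 = 0.3976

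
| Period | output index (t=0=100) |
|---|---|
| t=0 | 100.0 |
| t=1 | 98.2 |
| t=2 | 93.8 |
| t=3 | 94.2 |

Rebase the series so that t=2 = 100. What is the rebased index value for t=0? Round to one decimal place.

Rebased(t=0) = 100.0 / 93.8 × 100 = 106.6098

106.6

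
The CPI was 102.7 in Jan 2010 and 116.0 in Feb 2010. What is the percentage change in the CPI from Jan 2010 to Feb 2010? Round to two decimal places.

12.95%

Change = (116.0 − 102.7) / 102.7 × 100
       = 13.3 / 102.7 × 100 = 12.9503%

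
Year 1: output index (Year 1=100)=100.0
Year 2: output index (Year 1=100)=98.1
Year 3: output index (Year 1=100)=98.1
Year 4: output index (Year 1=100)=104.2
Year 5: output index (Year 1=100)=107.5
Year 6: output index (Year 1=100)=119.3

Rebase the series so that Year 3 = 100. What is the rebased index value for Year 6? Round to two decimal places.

Rebased(Year 6) = 119.3 / 98.1 × 100 = 121.6106

121.61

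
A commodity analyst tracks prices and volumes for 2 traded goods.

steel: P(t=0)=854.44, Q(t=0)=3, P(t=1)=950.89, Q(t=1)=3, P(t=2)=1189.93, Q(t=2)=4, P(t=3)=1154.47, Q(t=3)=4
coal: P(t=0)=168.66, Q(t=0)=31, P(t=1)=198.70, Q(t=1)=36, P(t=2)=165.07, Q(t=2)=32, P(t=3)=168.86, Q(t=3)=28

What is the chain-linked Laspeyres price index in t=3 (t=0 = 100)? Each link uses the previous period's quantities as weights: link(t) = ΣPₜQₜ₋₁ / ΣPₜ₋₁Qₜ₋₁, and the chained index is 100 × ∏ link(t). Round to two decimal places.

Link t=0→t=1:
ΣP(t=1)Q(t=0) = 950.89×3 + 198.70×31 = 2852.67 + 6159.7 = 9012.37
ΣP(t=0)Q(t=0) = 854.44×3 + 168.66×31 = 2563.32 + 5228.46 = 7791.78
link = 9012.37/7791.78 = 1.156651
Link t=1→t=2:
ΣP(t=2)Q(t=1) = 1189.93×3 + 165.07×36 = 3569.79 + 5942.52 = 9512.31
ΣP(t=1)Q(t=1) = 950.89×3 + 198.70×36 = 2852.67 + 7153.2 = 10005.87
link = 9512.31/10005.87 = 0.950673
Link t=2→t=3:
ΣP(t=3)Q(t=2) = 1154.47×4 + 168.86×32 = 4617.88 + 5403.52 = 10021.4
ΣP(t=2)Q(t=2) = 1189.93×4 + 165.07×32 = 4759.72 + 5282.24 = 10041.96
link = 10021.4/10041.96 = 0.997953
Chained index = 100 × 1.156651 × 0.950673 × 0.997953 = 109.7345

109.73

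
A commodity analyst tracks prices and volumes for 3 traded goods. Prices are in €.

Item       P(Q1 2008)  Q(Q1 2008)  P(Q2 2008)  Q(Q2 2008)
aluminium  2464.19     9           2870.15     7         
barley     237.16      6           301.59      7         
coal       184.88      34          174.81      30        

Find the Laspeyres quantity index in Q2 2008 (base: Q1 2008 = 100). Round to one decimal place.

81.8

Laspeyres quantity index uses base-period prices as weights.
ΣP(Q1 2008)·Q(Q2 2008) = 2464.19×7 + 237.16×7 + 184.88×30 = 17249.33 + 1660.12 + 5546.4 = 24455.85
ΣP(Q1 2008)·Q(Q1 2008) = 2464.19×9 + 237.16×6 + 184.88×34 = 22177.71 + 1422.96 + 6285.92 = 29886.59
Index = 24455.85 / 29886.59 × 100 = 81.8288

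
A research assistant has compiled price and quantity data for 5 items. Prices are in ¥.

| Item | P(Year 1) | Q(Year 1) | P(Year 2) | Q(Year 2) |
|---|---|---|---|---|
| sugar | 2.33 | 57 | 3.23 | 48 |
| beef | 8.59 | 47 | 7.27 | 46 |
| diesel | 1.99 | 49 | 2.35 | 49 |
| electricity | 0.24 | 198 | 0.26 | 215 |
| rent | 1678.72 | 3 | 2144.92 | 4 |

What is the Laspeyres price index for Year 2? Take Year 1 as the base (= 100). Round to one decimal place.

124.7

Laspeyres price index uses base-period quantities as weights.
ΣP(Year 2)·Q(Year 1) = 3.23×57 + 7.27×47 + 2.35×49 + 0.26×198 + 2144.92×3 = 184.11 + 341.69 + 115.15 + 51.48 + 6434.76 = 7127.19
ΣP(Year 1)·Q(Year 1) = 2.33×57 + 8.59×47 + 1.99×49 + 0.24×198 + 1678.72×3 = 132.81 + 403.73 + 97.51 + 47.52 + 5036.16 = 5717.73
Index = 7127.19 / 5717.73 × 100 = 124.6507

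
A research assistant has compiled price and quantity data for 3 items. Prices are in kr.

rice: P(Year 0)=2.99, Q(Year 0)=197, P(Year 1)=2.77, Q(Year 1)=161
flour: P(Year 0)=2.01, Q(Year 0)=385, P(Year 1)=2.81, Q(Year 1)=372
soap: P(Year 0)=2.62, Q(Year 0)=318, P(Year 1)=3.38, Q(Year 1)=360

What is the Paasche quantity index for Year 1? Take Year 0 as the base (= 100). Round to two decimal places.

100.21

Paasche quantity index uses current-period prices as weights.
ΣP(Year 1)·Q(Year 1) = 2.77×161 + 2.81×372 + 3.38×360 = 445.97 + 1045.32 + 1216.8 = 2708.09
ΣP(Year 1)·Q(Year 0) = 2.77×197 + 2.81×385 + 3.38×318 = 545.69 + 1081.85 + 1074.84 = 2702.38
Index = 2708.09 / 2702.38 × 100 = 100.2113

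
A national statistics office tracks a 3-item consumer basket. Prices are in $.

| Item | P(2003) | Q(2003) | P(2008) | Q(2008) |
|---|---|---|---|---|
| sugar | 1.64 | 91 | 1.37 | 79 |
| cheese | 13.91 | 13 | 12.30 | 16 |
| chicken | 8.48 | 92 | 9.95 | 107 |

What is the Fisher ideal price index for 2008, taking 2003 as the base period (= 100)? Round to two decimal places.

Laspeyres component (base-period weights):
ΣP(2008)Q(2003) = 1.37×91 + 12.30×13 + 9.95×92 = 124.67 + 159.9 + 915.4 = 1199.97
ΣP(2003)Q(2003) = 1.64×91 + 13.91×13 + 8.48×92 = 149.24 + 180.83 + 780.16 = 1110.23
L = 1199.97 / 1110.23 × 100 = 108.0830
Paasche component (current-period weights):
ΣP(2008)Q(2008) = 1.37×79 + 12.30×16 + 9.95×107 = 108.23 + 196.8 + 1064.65 = 1369.68
ΣP(2003)Q(2008) = 1.64×79 + 13.91×16 + 8.48×107 = 129.56 + 222.56 + 907.36 = 1259.48
P = 1369.68 / 1259.48 × 100 = 108.7496
Fisher = √(L × P) = √(108.0830 × 108.7496) = 108.4158

108.42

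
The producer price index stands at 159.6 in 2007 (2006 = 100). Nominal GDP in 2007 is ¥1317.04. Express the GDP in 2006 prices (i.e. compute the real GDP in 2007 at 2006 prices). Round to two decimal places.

825.21

Real = Nominal ÷ (Index/100) = 1317.04 ÷ (159.6/100)
     = 1317.04 ÷ 1.596 = 825.2130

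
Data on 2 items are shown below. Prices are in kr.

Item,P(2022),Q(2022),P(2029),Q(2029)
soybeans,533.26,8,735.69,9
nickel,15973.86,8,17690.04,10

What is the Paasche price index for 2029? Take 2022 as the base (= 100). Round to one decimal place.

111.5

Paasche price index uses current-period quantities as weights.
ΣP(2029)·Q(2029) = 735.69×9 + 17690.04×10 = 6621.21 + 176900.4 = 183521.61
ΣP(2022)·Q(2029) = 533.26×9 + 15973.86×10 = 4799.34 + 159738.6 = 164537.94
Index = 183521.61 / 164537.94 × 100 = 111.5376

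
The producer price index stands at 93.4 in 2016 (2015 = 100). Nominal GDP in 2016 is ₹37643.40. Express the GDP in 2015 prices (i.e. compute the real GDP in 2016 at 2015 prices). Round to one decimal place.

40303.4

Real = Nominal ÷ (Index/100) = 37643.40 ÷ (93.4/100)
     = 37643.40 ÷ 0.934 = 40303.4261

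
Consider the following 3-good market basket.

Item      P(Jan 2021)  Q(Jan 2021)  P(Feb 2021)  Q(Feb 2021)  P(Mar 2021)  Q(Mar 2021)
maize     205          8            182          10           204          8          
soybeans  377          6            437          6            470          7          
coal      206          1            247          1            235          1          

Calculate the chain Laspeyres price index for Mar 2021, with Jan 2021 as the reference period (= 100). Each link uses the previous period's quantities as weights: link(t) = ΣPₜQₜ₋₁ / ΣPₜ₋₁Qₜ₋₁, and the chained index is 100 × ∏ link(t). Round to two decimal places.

Link Jan 2021→Feb 2021:
ΣP(Feb 2021)Q(Jan 2021) = 182×8 + 437×6 + 247×1 = 1456 + 2622 + 247 = 4325
ΣP(Jan 2021)Q(Jan 2021) = 205×8 + 377×6 + 206×1 = 1640 + 2262 + 206 = 4108
link = 4325/4108 = 1.052824
Link Feb 2021→Mar 2021:
ΣP(Mar 2021)Q(Feb 2021) = 204×10 + 470×6 + 235×1 = 2040 + 2820 + 235 = 5095
ΣP(Feb 2021)Q(Feb 2021) = 182×10 + 437×6 + 247×1 = 1820 + 2622 + 247 = 4689
link = 5095/4689 = 1.086586
Chained index = 100 × 1.052824 × 1.086586 = 114.3983

114.40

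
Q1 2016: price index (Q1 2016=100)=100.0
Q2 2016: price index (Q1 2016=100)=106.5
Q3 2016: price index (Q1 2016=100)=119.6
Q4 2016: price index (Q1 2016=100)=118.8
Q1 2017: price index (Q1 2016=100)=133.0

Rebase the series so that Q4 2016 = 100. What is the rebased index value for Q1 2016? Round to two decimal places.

Rebased(Q1 2016) = 100.0 / 118.8 × 100 = 84.1751

84.18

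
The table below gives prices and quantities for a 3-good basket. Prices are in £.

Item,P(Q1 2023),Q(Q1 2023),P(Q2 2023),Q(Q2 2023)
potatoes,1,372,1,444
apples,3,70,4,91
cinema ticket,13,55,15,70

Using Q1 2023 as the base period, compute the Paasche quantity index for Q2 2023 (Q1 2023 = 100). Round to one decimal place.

Paasche quantity index uses current-period prices as weights.
ΣP(Q2 2023)·Q(Q2 2023) = 1×444 + 4×91 + 15×70 = 444 + 364 + 1050 = 1858
ΣP(Q2 2023)·Q(Q1 2023) = 1×372 + 4×70 + 15×55 = 372 + 280 + 825 = 1477
Index = 1858 / 1477 × 100 = 125.7955

125.8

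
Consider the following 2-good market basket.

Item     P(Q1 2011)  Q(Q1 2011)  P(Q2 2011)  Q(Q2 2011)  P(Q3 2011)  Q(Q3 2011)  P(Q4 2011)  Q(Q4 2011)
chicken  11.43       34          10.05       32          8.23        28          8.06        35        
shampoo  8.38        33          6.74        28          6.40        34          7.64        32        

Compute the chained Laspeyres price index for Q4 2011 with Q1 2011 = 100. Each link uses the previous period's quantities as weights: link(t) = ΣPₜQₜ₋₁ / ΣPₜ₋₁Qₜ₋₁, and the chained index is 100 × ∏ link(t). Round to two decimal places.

79.69

Link Q1 2011→Q2 2011:
ΣP(Q2 2011)Q(Q1 2011) = 10.05×34 + 6.74×33 = 341.7 + 222.42 = 564.12
ΣP(Q1 2011)Q(Q1 2011) = 11.43×34 + 8.38×33 = 388.62 + 276.54 = 665.16
link = 564.12/665.16 = 0.848097
Link Q2 2011→Q3 2011:
ΣP(Q3 2011)Q(Q2 2011) = 8.23×32 + 6.40×28 = 263.36 + 179.2 = 442.56
ΣP(Q2 2011)Q(Q2 2011) = 10.05×32 + 6.74×28 = 321.6 + 188.72 = 510.32
link = 442.56/510.32 = 0.867221
Link Q3 2011→Q4 2011:
ΣP(Q4 2011)Q(Q3 2011) = 8.06×28 + 7.64×34 = 225.68 + 259.76 = 485.44
ΣP(Q3 2011)Q(Q3 2011) = 8.23×28 + 6.40×34 = 230.44 + 217.6 = 448.04
link = 485.44/448.04 = 1.083475
Chained index = 100 × 0.848097 × 0.867221 × 1.083475 = 79.6881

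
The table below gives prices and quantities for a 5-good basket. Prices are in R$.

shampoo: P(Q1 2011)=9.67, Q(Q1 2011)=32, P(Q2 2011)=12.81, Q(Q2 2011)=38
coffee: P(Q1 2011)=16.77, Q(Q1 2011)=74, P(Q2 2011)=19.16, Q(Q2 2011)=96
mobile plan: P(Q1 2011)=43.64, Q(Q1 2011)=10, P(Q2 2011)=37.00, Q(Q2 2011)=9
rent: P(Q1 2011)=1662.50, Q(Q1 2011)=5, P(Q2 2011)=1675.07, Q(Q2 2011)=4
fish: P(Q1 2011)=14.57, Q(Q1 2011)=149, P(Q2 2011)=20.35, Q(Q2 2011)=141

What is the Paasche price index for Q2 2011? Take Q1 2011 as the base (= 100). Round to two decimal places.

Paasche price index uses current-period quantities as weights.
ΣP(Q2 2011)·Q(Q2 2011) = 12.81×38 + 19.16×96 + 37.00×9 + 1675.07×4 + 20.35×141 = 486.78 + 1839.36 + 333 + 6700.28 + 2869.35 = 12228.77
ΣP(Q1 2011)·Q(Q2 2011) = 9.67×38 + 16.77×96 + 43.64×9 + 1662.50×4 + 14.57×141 = 367.46 + 1609.92 + 392.76 + 6650 + 2054.37 = 11074.51
Index = 12228.77 / 11074.51 × 100 = 110.4227

110.42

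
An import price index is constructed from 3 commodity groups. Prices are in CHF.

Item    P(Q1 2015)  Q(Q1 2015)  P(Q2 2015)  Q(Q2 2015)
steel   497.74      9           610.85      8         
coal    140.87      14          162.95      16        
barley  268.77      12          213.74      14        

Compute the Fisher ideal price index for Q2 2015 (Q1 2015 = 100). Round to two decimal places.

105.88

Laspeyres component (base-period weights):
ΣP(Q2 2015)Q(Q1 2015) = 610.85×9 + 162.95×14 + 213.74×12 = 5497.65 + 2281.3 + 2564.88 = 10343.83
ΣP(Q1 2015)Q(Q1 2015) = 497.74×9 + 140.87×14 + 268.77×12 = 4479.66 + 1972.18 + 3225.24 = 9677.08
L = 10343.83 / 9677.08 × 100 = 106.8900
Paasche component (current-period weights):
ΣP(Q2 2015)Q(Q2 2015) = 610.85×8 + 162.95×16 + 213.74×14 = 4886.8 + 2607.2 + 2992.36 = 10486.36
ΣP(Q1 2015)Q(Q2 2015) = 497.74×8 + 140.87×16 + 268.77×14 = 3981.92 + 2253.92 + 3762.78 = 9998.62
P = 10486.36 / 9998.62 × 100 = 104.8781
Fisher = √(L × P) = √(106.8900 × 104.8781) = 105.8793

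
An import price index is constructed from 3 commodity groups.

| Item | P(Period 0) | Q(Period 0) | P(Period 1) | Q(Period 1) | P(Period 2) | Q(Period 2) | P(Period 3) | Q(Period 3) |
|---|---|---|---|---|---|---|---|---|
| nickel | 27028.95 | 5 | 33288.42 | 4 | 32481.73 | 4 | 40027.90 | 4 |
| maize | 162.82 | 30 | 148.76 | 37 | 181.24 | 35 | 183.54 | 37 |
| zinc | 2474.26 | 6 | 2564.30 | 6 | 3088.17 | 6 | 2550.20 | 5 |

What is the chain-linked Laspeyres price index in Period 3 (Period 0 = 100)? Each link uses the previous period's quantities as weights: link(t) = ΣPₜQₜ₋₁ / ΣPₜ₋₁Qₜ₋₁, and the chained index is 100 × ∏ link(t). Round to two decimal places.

142.32

Link Period 0→Period 1:
ΣP(Period 1)Q(Period 0) = 33288.42×5 + 148.76×30 + 2564.30×6 = 166442.1 + 4462.8 + 15385.8 = 186290.7
ΣP(Period 0)Q(Period 0) = 27028.95×5 + 162.82×30 + 2474.26×6 = 135144.75 + 4884.6 + 14845.56 = 154874.91
link = 186290.7/154874.91 = 1.202846
Link Period 1→Period 2:
ΣP(Period 2)Q(Period 1) = 32481.73×4 + 181.24×37 + 3088.17×6 = 129926.92 + 6705.88 + 18529.02 = 155161.82
ΣP(Period 1)Q(Period 1) = 33288.42×4 + 148.76×37 + 2564.30×6 = 133153.68 + 5504.12 + 15385.8 = 154043.6
link = 155161.82/154043.6 = 1.007259
Link Period 2→Period 3:
ΣP(Period 3)Q(Period 2) = 40027.90×4 + 183.54×35 + 2550.20×6 = 160111.6 + 6423.9 + 15301.2 = 181836.7
ΣP(Period 2)Q(Period 2) = 32481.73×4 + 181.24×35 + 3088.17×6 = 129926.92 + 6343.4 + 18529.02 = 154799.34
link = 181836.7/154799.34 = 1.174661
Chained index = 100 × 1.202846 × 1.007259 × 1.174661 = 142.3193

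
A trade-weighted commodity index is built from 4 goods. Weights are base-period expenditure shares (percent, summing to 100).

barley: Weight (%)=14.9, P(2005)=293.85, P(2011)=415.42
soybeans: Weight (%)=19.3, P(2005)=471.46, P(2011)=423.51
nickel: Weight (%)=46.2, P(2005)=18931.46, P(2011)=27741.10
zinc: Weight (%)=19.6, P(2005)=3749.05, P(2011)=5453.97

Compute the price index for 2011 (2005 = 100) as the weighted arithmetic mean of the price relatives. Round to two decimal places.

134.61

barley: 14.9 × (415.42/293.85) = 14.9 × 1.413714 = 21.0643
soybeans: 19.3 × (423.51/471.46) = 19.3 × 0.898295 = 17.3371
nickel: 46.2 × (27741.10/18931.46) = 46.2 × 1.465344 = 67.6989
zinc: 19.6 × (5453.97/3749.05) = 19.6 × 1.454761 = 28.5133
Index = Σ wᵢ·(p₁ᵢ/p₀ᵢ) = 21.0643 + 17.3371 + 67.6989 + 28.5133 = 134.6136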